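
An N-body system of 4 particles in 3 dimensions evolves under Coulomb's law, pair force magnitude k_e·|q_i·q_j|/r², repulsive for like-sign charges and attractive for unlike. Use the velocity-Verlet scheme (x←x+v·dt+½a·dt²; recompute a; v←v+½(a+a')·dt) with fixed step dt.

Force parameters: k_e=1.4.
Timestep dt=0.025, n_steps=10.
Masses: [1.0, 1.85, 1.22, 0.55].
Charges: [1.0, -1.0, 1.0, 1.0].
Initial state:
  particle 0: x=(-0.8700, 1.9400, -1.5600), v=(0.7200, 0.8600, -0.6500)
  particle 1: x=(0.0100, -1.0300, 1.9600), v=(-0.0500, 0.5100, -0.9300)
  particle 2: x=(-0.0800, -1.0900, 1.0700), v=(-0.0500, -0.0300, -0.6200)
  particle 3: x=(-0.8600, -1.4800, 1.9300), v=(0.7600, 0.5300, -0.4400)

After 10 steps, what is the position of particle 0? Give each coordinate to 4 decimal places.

(-0.6901, 2.1569, -1.7239)

step 0: x0=(-0.8700, 1.9400, -1.5600) x1=(0.0100, -1.0300, 1.9600) x2=(-0.0800, -1.0900, 1.0700) x3=(-0.8600, -1.4800, 1.9300)
step 1: x0=(-0.8520, 1.9615, -1.5763) x1=(0.0085, -1.0174, 1.9364) x2=(-0.0810, -1.0907, 1.0548) x3=(-0.8406, -1.4666, 1.9194)
step 2: x0=(-0.8340, 1.9831, -1.5926) x1=(0.0065, -1.0050, 1.9123) x2=(-0.0817, -1.0911, 1.0402) x3=(-0.8204, -1.4527, 1.9097)
step 3: x0=(-0.8160, 2.0047, -1.6089) x1=(0.0039, -0.9930, 1.8875) x2=(-0.0819, -1.0914, 1.0261) x3=(-0.7992, -1.4384, 1.9008)
step 4: x0=(-0.7980, 2.0263, -1.6252) x1=(0.0008, -0.9813, 1.8620) x2=(-0.0817, -1.0914, 1.0126) x3=(-0.7771, -1.4235, 1.8928)
step 5: x0=(-0.7800, 2.0480, -1.6416) x1=(-0.0029, -0.9699, 1.8360) x2=(-0.0812, -1.0912, 0.9997) x3=(-0.7540, -1.4080, 1.8857)
step 6: x0=(-0.7620, 2.0697, -1.6580) x1=(-0.0072, -0.9589, 1.8093) x2=(-0.0802, -1.0907, 0.9875) x3=(-0.7297, -1.3919, 1.8794)
step 7: x0=(-0.7441, 2.0914, -1.6745) x1=(-0.0121, -0.9484, 1.7820) x2=(-0.0787, -1.0900, 0.9758) x3=(-0.7043, -1.3749, 1.8738)
step 8: x0=(-0.7261, 2.1132, -1.6909) x1=(-0.0176, -0.9383, 1.7541) x2=(-0.0769, -1.0889, 0.9647) x3=(-0.6775, -1.3571, 1.8691)
step 9: x0=(-0.7081, 2.1350, -1.7074) x1=(-0.0239, -0.9288, 1.7255) x2=(-0.0747, -1.0876, 0.9543) x3=(-0.6493, -1.3383, 1.8651)
step 10: x0=(-0.6901, 2.1569, -1.7239) x1=(-0.0309, -0.9198, 1.6964) x2=(-0.0721, -1.0859, 0.9446) x3=(-0.6195, -1.3183, 1.8617)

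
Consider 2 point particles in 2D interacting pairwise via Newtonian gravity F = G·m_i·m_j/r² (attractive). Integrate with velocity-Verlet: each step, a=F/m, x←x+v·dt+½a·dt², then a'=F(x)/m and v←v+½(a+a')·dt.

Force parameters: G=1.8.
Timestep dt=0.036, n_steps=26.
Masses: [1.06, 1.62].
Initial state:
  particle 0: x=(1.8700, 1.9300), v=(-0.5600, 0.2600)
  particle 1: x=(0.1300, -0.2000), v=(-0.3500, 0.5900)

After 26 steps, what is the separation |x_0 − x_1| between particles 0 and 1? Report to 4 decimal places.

2.0664

step 0: x0=(1.8700, 1.9300) x1=(0.1300, -0.2000)
step 1: x0=(1.8497, 1.9392) x1=(0.1175, -0.1786)
step 2: x0=(1.8290, 1.9479) x1=(0.1052, -0.1570)
step 3: x0=(1.8081, 1.9563) x1=(0.0931, -0.1351)
step 4: x0=(1.7868, 1.9643) x1=(0.0813, -0.1130)
step 5: x0=(1.7652, 1.9719) x1=(0.0696, -0.0906)
step 6: x0=(1.7432, 1.9790) x1=(0.0582, -0.0679)
step 7: x0=(1.7209, 1.9858) x1=(0.0470, -0.0450)
step 8: x0=(1.6983, 1.9921) x1=(0.0360, -0.0217)
step 9: x0=(1.6753, 1.9980) x1=(0.0253, 0.0018)
step 10: x0=(1.6519, 2.0035) x1=(0.0148, 0.0255)
step 11: x0=(1.6282, 2.0085) x1=(0.0045, 0.0496)
step 12: x0=(1.6041, 2.0131) x1=(-0.0055, 0.0740)
step 13: x0=(1.5796, 2.0172) x1=(-0.0153, 0.0987)
step 14: x0=(1.5548, 2.0209) x1=(-0.0248, 0.1236)
step 15: x0=(1.5295, 2.0241) x1=(-0.0341, 0.1489)
step 16: x0=(1.5038, 2.0268) x1=(-0.0431, 0.1745)
step 17: x0=(1.4777, 2.0289) x1=(-0.0518, 0.2005)
step 18: x0=(1.4512, 2.0306) x1=(-0.0602, 0.2267)
step 19: x0=(1.4243, 2.0318) x1=(-0.0684, 0.2533)
step 20: x0=(1.3969, 2.0324) x1=(-0.0763, 0.2803)
step 21: x0=(1.3690, 2.0325) x1=(-0.0838, 0.3076)
step 22: x0=(1.3407, 2.0320) x1=(-0.0911, 0.3353)
step 23: x0=(1.3119, 2.0309) x1=(-0.0980, 0.3634)
step 24: x0=(1.2825, 2.0292) x1=(-0.1046, 0.3918)
step 25: x0=(1.2526, 2.0269) x1=(-0.1108, 0.4207)
step 26: x0=(1.2222, 2.0239) x1=(-0.1167, 0.4500)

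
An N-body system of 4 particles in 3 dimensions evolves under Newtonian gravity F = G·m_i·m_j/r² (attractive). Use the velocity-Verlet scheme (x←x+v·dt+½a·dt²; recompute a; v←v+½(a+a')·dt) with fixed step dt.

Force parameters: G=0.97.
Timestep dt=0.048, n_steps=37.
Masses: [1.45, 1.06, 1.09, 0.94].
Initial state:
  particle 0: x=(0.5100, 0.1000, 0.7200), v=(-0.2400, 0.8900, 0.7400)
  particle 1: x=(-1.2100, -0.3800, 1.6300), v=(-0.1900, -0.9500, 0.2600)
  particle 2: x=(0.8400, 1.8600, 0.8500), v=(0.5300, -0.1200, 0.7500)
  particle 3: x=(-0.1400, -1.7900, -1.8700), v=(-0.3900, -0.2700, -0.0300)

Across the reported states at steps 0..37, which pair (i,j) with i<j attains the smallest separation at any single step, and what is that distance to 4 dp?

step 0: x0=(0.5100, 0.1000, 0.7200) x1=(-1.2100, -0.3800, 1.6300) x2=(0.8400, 1.8600, 0.8500) x3=(-0.1400, -1.7900, -1.8700)
step 1: x0=(0.4983, 0.1430, 0.7556) x1=(-1.2187, -0.4254, 1.6422) x2=(0.8653, 1.8536, 0.8860) x3=(-0.1587, -1.8028, -1.8712)
step 2: x0=(0.4862, 0.1864, 0.7914) x1=(-1.2265, -0.4705, 1.6539) x2=(0.8901, 1.8460, 0.9219) x3=(-0.1774, -1.8153, -1.8720)
step 3: x0=(0.4738, 0.2304, 0.8273) x1=(-1.2334, -0.5152, 1.6650) x2=(0.9146, 1.8370, 0.9577) x3=(-0.1960, -1.8275, -1.8724)
step 4: x0=(0.4611, 0.2749, 0.8634) x1=(-1.2395, -0.5596, 1.6757) x2=(0.9385, 1.8267, 0.9934) x3=(-0.2146, -1.8394, -1.8723)
step 5: x0=(0.4481, 0.3199, 0.8997) x1=(-1.2448, -0.6034, 1.6859) x2=(0.9619, 1.8150, 1.0289) x3=(-0.2331, -1.8510, -1.8719)
step 6: x0=(0.4351, 0.3655, 0.9361) x1=(-1.2493, -0.6469, 1.6957) x2=(0.9848, 1.8019, 1.0644) x3=(-0.2516, -1.8623, -1.8710)
step 7: x0=(0.4219, 0.4118, 0.9727) x1=(-1.2531, -0.6898, 1.7050) x2=(1.0070, 1.7873, 1.0998) x3=(-0.2701, -1.8733, -1.8697)
step 8: x0=(0.4087, 0.4586, 1.0094) x1=(-1.2561, -0.7323, 1.7139) x2=(1.0285, 1.7712, 1.1350) x3=(-0.2886, -1.8841, -1.8681)
step 9: x0=(0.3956, 0.5061, 1.0463) x1=(-1.2584, -0.7744, 1.7224) x2=(1.0492, 1.7534, 1.1700) x3=(-0.3070, -1.8946, -1.8661)
step 10: x0=(0.3826, 0.5543, 1.0833) x1=(-1.2600, -0.8159, 1.7306) x2=(1.0690, 1.7340, 1.2049) x3=(-0.3254, -1.9049, -1.8637)
step 11: x0=(0.3700, 0.6033, 1.1205) x1=(-1.2610, -0.8569, 1.7384) x2=(1.0877, 1.7130, 1.2397) x3=(-0.3438, -1.9149, -1.8609)
step 12: x0=(0.3577, 0.6530, 1.1578) x1=(-1.2614, -0.8974, 1.7458) x2=(1.1053, 1.6902, 1.2742) x3=(-0.3621, -1.9247, -1.8578)
step 13: x0=(0.3459, 0.7036, 1.1953) x1=(-1.2612, -0.9374, 1.7530) x2=(1.1217, 1.6656, 1.3085) x3=(-0.3804, -1.9342, -1.8543)
step 14: x0=(0.3349, 0.7549, 1.2329) x1=(-1.2604, -0.9769, 1.7599) x2=(1.1365, 1.6392, 1.3426) x3=(-0.3987, -1.9435, -1.8505)
step 15: x0=(0.3246, 0.8072, 1.2707) x1=(-1.2591, -1.0158, 1.7665) x2=(1.1497, 1.6109, 1.3765) x3=(-0.4169, -1.9525, -1.8463)
step 16: x0=(0.3154, 0.8604, 1.3086) x1=(-1.2573, -1.0543, 1.7728) x2=(1.1610, 1.5808, 1.4101) x3=(-0.4352, -1.9614, -1.8418)
step 17: x0=(0.3075, 0.9145, 1.3467) x1=(-1.2551, -1.0923, 1.7789) x2=(1.1702, 1.5487, 1.4434) x3=(-0.4534, -1.9700, -1.8369)
step 18: x0=(0.3010, 0.9695, 1.3850) x1=(-1.2523, -1.1298, 1.7847) x2=(1.1770, 1.5149, 1.4765) x3=(-0.4716, -1.9784, -1.8317)
step 19: x0=(0.2962, 1.0253, 1.4235) x1=(-1.2492, -1.1669, 1.7903) x2=(1.1811, 1.4792, 1.5092) x3=(-0.4897, -1.9865, -1.8261)
step 20: x0=(0.2933, 1.0819, 1.4621) x1=(-1.2456, -1.2034, 1.7957) x2=(1.1822, 1.4419, 1.5416) x3=(-0.5079, -1.9945, -1.8202)
step 21: x0=(0.2927, 1.1392, 1.5009) x1=(-1.2417, -1.2395, 1.8009) x2=(1.1798, 1.4031, 1.5737) x3=(-0.5260, -2.0023, -1.8140)
step 22: x0=(0.2946, 1.1969, 1.5399) x1=(-1.2374, -1.2752, 1.8059) x2=(1.1738, 1.3630, 1.6055) x3=(-0.5440, -2.0099, -1.8074)
step 23: x0=(0.2994, 1.2550, 1.5791) x1=(-1.2327, -1.3105, 1.8107) x2=(1.1636, 1.3220, 1.6369) x3=(-0.5621, -2.0172, -1.8006)
step 24: x0=(0.3072, 1.3130, 1.6184) x1=(-1.2277, -1.3453, 1.8154) x2=(1.1490, 1.2805, 1.6680) x3=(-0.5801, -2.0244, -1.7933)
step 25: x0=(0.3182, 1.3705, 1.6579) x1=(-1.2223, -1.3797, 1.8198) x2=(1.1297, 1.2389, 1.6988) x3=(-0.5981, -2.0314, -1.7858)
step 26: x0=(0.3327, 1.4273, 1.6975) x1=(-1.2167, -1.4137, 1.8241) x2=(1.1056, 1.1979, 1.7293) x3=(-0.6161, -2.0383, -1.7779)
step 27: x0=(0.3506, 1.4827, 1.7372) x1=(-1.2107, -1.4473, 1.8282) x2=(1.0765, 1.1582, 1.7595) x3=(-0.6340, -2.0449, -1.7698)
step 28: x0=(0.3720, 1.5363, 1.7770) x1=(-1.2044, -1.4805, 1.8322) x2=(1.0426, 1.1203, 1.7896) x3=(-0.6519, -2.0514, -1.7612)
step 29: x0=(0.3965, 1.5876, 1.8168) x1=(-1.1979, -1.5134, 1.8360) x2=(1.0041, 1.0850, 1.8195) x3=(-0.6698, -2.0577, -1.7524)
step 30: x0=(0.4240, 1.6362, 1.8566) x1=(-1.1911, -1.5458, 1.8396) x2=(0.9614, 1.0528, 1.8493) x3=(-0.6877, -2.0638, -1.7433)
step 31: x0=(0.4539, 1.6817, 1.8962) x1=(-1.1840, -1.5779, 1.8431) x2=(0.9151, 1.0241, 1.8791) x3=(-0.7055, -2.0697, -1.7338)
step 32: x0=(0.4860, 1.7239, 1.9358) x1=(-1.1766, -1.6097, 1.8464) x2=(0.8658, 0.9994, 1.9090) x3=(-0.7233, -2.0755, -1.7240)
step 33: x0=(0.5196, 1.7627, 1.9751) x1=(-1.1690, -1.6410, 1.8496) x2=(0.8140, 0.9787, 1.9390) x3=(-0.7410, -2.0812, -1.7139)
step 34: x0=(0.5544, 1.7980, 2.0143) x1=(-1.1611, -1.6721, 1.8527) x2=(0.7605, 0.9621, 1.9691) x3=(-0.7588, -2.0866, -1.7034)
step 35: x0=(0.5899, 1.8300, 2.0532) x1=(-1.1530, -1.7027, 1.8556) x2=(0.7057, 0.9495, 1.9993) x3=(-0.7764, -2.0920, -1.6927)
step 36: x0=(0.6257, 1.8588, 2.0919) x1=(-1.1446, -1.7330, 1.8583) x2=(0.6503, 0.9407, 2.0297) x3=(-0.7941, -2.0971, -1.6816)
step 37: x0=(0.6614, 1.8845, 2.1304) x1=(-1.1360, -1.7629, 1.8609) x2=(0.5946, 0.9355, 2.0603) x3=(-0.8117, -2.1022, -1.6702)

pair (0,2), distance 0.7885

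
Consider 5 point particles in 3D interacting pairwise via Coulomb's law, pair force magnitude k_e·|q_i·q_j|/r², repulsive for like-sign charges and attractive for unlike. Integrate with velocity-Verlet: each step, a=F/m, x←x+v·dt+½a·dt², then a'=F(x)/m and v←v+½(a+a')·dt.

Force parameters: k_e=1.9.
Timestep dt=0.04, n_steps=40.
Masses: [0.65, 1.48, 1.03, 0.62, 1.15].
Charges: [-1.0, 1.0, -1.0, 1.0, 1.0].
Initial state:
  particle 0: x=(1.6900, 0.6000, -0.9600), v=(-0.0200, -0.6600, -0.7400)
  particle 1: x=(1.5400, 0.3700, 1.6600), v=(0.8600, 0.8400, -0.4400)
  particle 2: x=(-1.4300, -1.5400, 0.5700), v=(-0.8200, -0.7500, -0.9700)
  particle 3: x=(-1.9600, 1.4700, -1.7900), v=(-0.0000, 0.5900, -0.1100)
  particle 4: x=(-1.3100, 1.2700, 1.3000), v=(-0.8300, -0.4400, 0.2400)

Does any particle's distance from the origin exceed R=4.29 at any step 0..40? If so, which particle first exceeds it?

step 0: x0=(1.6900, 0.6000, -0.9600) x1=(1.5400, 0.3700, 1.6600) x2=(-1.4300, -1.5400, 0.5700) x3=(-1.9600, 1.4700, -1.7900) x4=(-1.3100, 1.2700, 1.3000)
step 1: x0=(1.6890, 0.5737, -0.9893) x1=(1.5745, 0.4035, 1.6423) x2=(-1.4628, -1.5697, 0.5312) x3=(-1.9599, 1.4935, -1.7946) x4=(-1.3432, 1.2523, 1.3096)
step 2: x0=(1.6877, 0.5476, -1.0178) x1=(1.6091, 0.4369, 1.6243) x2=(-1.4956, -1.5990, 0.4926) x3=(-1.9597, 1.5167, -1.7995) x4=(-1.3766, 1.2343, 1.3193)
step 3: x0=(1.6860, 0.5218, -1.0457) x1=(1.6439, 0.4702, 1.6060) x2=(-1.5283, -1.6277, 0.4540) x3=(-1.9594, 1.5396, -1.8047) x4=(-1.4100, 1.2160, 1.3290)
step 4: x0=(1.6839, 0.4963, -1.0729) x1=(1.6789, 0.5033, 1.5875) x2=(-1.5611, -1.6560, 0.4156) x3=(-1.9590, 1.5623, -1.8103) x4=(-1.4435, 1.1974, 1.3387)
step 5: x0=(1.6816, 0.4710, -1.0994) x1=(1.7140, 0.5363, 1.5688) x2=(-1.5938, -1.6838, 0.3773) x3=(-1.9584, 1.5848, -1.8163) x4=(-1.4772, 1.1786, 1.3485)
step 6: x0=(1.6790, 0.4460, -1.1253) x1=(1.7493, 0.5692, 1.5498) x2=(-1.6265, -1.7111, 0.3390) x3=(-1.9577, 1.6070, -1.8226) x4=(-1.5109, 1.1595, 1.3583)
step 7: x0=(1.6761, 0.4214, -1.1505) x1=(1.7847, 0.6020, 1.5305) x2=(-1.6593, -1.7380, 0.3009) x3=(-1.9569, 1.6289, -1.8293) x4=(-1.5447, 1.1401, 1.3682)
step 8: x0=(1.6729, 0.3970, -1.1750) x1=(1.8202, 0.6346, 1.5110) x2=(-1.6920, -1.7644, 0.2629) x3=(-1.9559, 1.6506, -1.8363) x4=(-1.5786, 1.1204, 1.3781)
step 9: x0=(1.6694, 0.3730, -1.1988) x1=(1.8559, 0.6672, 1.4912) x2=(-1.7248, -1.7904, 0.2250) x3=(-1.9548, 1.6720, -1.8436) x4=(-1.6125, 1.1004, 1.3880)
step 10: x0=(1.6658, 0.3493, -1.2220) x1=(1.8917, 0.6996, 1.4712) x2=(-1.7576, -1.8159, 0.1872) x3=(-1.9536, 1.6932, -1.8514) x4=(-1.6466, 1.0801, 1.3980)
step 11: x0=(1.6619, 0.3260, -1.2446) x1=(1.9276, 0.7318, 1.4509) x2=(-1.7904, -1.8411, 0.1495) x3=(-1.9522, 1.7141, -1.8594) x4=(-1.6807, 1.0596, 1.4081)
step 12: x0=(1.6578, 0.3031, -1.2665) x1=(1.9637, 0.7640, 1.4304) x2=(-1.8232, -1.8658, 0.1120) x3=(-1.9507, 1.7348, -1.8679) x4=(-1.7150, 1.0387, 1.4181)
step 13: x0=(1.6534, 0.2805, -1.2878) x1=(1.9998, 0.7960, 1.4096) x2=(-1.8560, -1.8901, 0.0745) x3=(-1.9491, 1.7552, -1.8766) x4=(-1.7493, 1.0175, 1.4282)
step 14: x0=(1.6490, 0.2583, -1.3084) x1=(2.0360, 0.8280, 1.3886) x2=(-1.8889, -1.9139, 0.0372) x3=(-1.9473, 1.7754, -1.8858) x4=(-1.7836, 0.9961, 1.4384)
step 15: x0=(1.6443, 0.2365, -1.3285) x1=(2.0724, 0.8598, 1.3674) x2=(-1.9218, -1.9374, 0.0000) x3=(-1.9454, 1.7953, -1.8952) x4=(-1.8181, 0.9743, 1.4485)
step 16: x0=(1.6395, 0.2152, -1.3479) x1=(2.1088, 0.8914, 1.3459) x2=(-1.9547, -1.9606, -0.0370) x3=(-1.9433, 1.8150, -1.9050) x4=(-1.8526, 0.9523, 1.4587)
step 17: x0=(1.6345, 0.1942, -1.3668) x1=(2.1453, 0.9230, 1.3242) x2=(-1.9876, -1.9833, -0.0740) x3=(-1.9412, 1.8345, -1.9151) x4=(-1.8872, 0.9300, 1.4689)
step 18: x0=(1.6294, 0.1737, -1.3851) x1=(2.1819, 0.9544, 1.3023) x2=(-2.0206, -2.0056, -0.1108) x3=(-1.9388, 1.8537, -1.9256) x4=(-1.9219, 0.9073, 1.4792)
step 19: x0=(1.6242, 0.1536, -1.4028) x1=(2.2185, 0.9858, 1.2802) x2=(-2.0536, -2.0276, -0.1475) x3=(-1.9364, 1.8727, -1.9364) x4=(-1.9566, 0.8844, 1.4895)
step 20: x0=(1.6188, 0.1340, -1.4200) x1=(2.2553, 1.0170, 1.2578) x2=(-2.0866, -2.0493, -0.1840) x3=(-1.9338, 1.8914, -1.9475) x4=(-1.9914, 0.8612, 1.4997)
step 21: x0=(1.6133, 0.1148, -1.4366) x1=(2.2921, 1.0480, 1.2353) x2=(-2.1197, -2.0706, -0.2204) x3=(-1.9311, 1.9099, -1.9589) x4=(-2.0263, 0.8377, 1.5100)
step 22: x0=(1.6078, 0.0960, -1.4527) x1=(2.3289, 1.0790, 1.2125) x2=(-2.1528, -2.0915, -0.2567) x3=(-1.9282, 1.9282, -1.9707) x4=(-2.0612, 0.8140, 1.5203)
step 23: x0=(1.6021, 0.0777, -1.4682) x1=(2.3658, 1.1098, 1.1896) x2=(-2.1859, -2.1121, -0.2928) x3=(-1.9252, 1.9462, -1.9827) x4=(-2.0962, 0.7899, 1.5306)
step 24: x0=(1.5964, 0.0599, -1.4833) x1=(2.4027, 1.1406, 1.1664) x2=(-2.2191, -2.1324, -0.3288) x3=(-1.9221, 1.9640, -1.9951) x4=(-2.1313, 0.7656, 1.5409)
step 25: x0=(1.5906, 0.0425, -1.4978) x1=(2.4397, 1.1712, 1.1431) x2=(-2.2523, -2.1523, -0.3647) x3=(-1.9189, 1.9816, -2.0078) x4=(-2.1664, 0.7410, 1.5512)
step 26: x0=(1.5848, 0.0256, -1.5118) x1=(2.4767, 1.2016, 1.1195) x2=(-2.2855, -2.1719, -0.4005) x3=(-1.9155, 1.9989, -2.0207) x4=(-2.2015, 0.7161, 1.5615)
step 27: x0=(1.5789, 0.0092, -1.5254) x1=(2.5138, 1.2320, 1.0958) x2=(-2.3188, -2.1912, -0.4361) x3=(-1.9120, 2.0160, -2.0339) x4=(-2.2367, 0.6910, 1.5718)
step 28: x0=(1.5729, -0.0068, -1.5385) x1=(2.5509, 1.2622, 1.0719) x2=(-2.3521, -2.2102, -0.4715) x3=(-1.9083, 2.0328, -2.0474) x4=(-2.2720, 0.6656, 1.5821)
step 29: x0=(1.5669, -0.0222, -1.5512) x1=(2.5880, 1.2923, 1.0479) x2=(-2.3855, -2.2289, -0.5068) x3=(-1.9045, 2.0494, -2.0612) x4=(-2.3073, 0.6400, 1.5924)
step 30: x0=(1.5609, -0.0372, -1.5634) x1=(2.6252, 1.3223, 1.0237) x2=(-2.4188, -2.2473, -0.5420) x3=(-1.9006, 2.0658, -2.0753) x4=(-2.3427, 0.6140, 1.6026)
step 31: x0=(1.5548, -0.0517, -1.5751) x1=(2.6623, 1.3522, 0.9993) x2=(-2.4523, -2.2654, -0.5771) x3=(-1.8966, 2.0820, -2.0896) x4=(-2.3781, 0.5879, 1.6128)
step 32: x0=(1.5487, -0.0658, -1.5865) x1=(2.6995, 1.3820, 0.9748) x2=(-2.4857, -2.2832, -0.6120) x3=(-1.8924, 2.0979, -2.1042) x4=(-2.4135, 0.5615, 1.6230)
step 33: x0=(1.5426, -0.0793, -1.5974) x1=(2.7367, 1.4116, 0.9501) x2=(-2.5192, -2.3008, -0.6467) x3=(-1.8882, 2.1136, -2.1190) x4=(-2.4490, 0.5348, 1.6332)
step 34: x0=(1.5365, -0.0924, -1.6079) x1=(2.7739, 1.4412, 0.9252) x2=(-2.5527, -2.3180, -0.6814) x3=(-1.8838, 2.1290, -2.1340) x4=(-2.4845, 0.5079, 1.6433)
step 35: x0=(1.5304, -0.1050, -1.6181) x1=(2.8111, 1.4706, 0.9003) x2=(-2.5863, -2.3350, -0.7158) x3=(-1.8792, 2.1442, -2.1493) x4=(-2.5201, 0.4807, 1.6535)
step 36: x0=(1.5243, -0.1170, -1.6278) x1=(2.8484, 1.4999, 0.8751) x2=(-2.6199, -2.3517, -0.7502) x3=(-1.8746, 2.1592, -2.1649) x4=(-2.5557, 0.4533, 1.6635)
step 37: x0=(1.5181, -0.1287, -1.6372) x1=(2.8856, 1.5290, 0.8499) x2=(-2.6536, -2.3682, -0.7844) x3=(-1.8698, 2.1740, -2.1806) x4=(-2.5914, 0.4257, 1.6735)
step 38: x0=(1.5120, -0.1398, -1.6463) x1=(2.9228, 1.5581, 0.8245) x2=(-2.6873, -2.3844, -0.8184) x3=(-1.8649, 2.1885, -2.1966) x4=(-2.6270, 0.3979, 1.6835)
step 39: x0=(1.5059, -0.1504, -1.6549) x1=(2.9601, 1.5871, 0.7990) x2=(-2.7210, -2.4004, -0.8524) x3=(-1.8599, 2.2028, -2.2128) x4=(-2.6627, 0.3698, 1.6935)
step 40: x0=(1.4997, -0.1606, -1.6633) x1=(2.9973, 1.6159, 0.7734) x2=(-2.7548, -2.4161, -0.8861) x3=(-1.8548, 2.2168, -2.2292) x4=(-2.6985, 0.3415, 1.7033)

no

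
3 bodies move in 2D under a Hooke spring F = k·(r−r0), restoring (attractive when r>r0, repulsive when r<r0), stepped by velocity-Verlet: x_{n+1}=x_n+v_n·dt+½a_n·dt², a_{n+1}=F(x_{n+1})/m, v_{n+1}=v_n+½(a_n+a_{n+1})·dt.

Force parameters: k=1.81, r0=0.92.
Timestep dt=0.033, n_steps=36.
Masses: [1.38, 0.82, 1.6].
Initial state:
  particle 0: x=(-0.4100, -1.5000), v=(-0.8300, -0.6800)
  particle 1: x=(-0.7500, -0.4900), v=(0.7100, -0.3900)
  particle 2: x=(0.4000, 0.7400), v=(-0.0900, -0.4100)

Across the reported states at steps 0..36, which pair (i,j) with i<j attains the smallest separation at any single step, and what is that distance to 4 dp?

pair (1,2), distance 0.4003

step 0: x0=(-0.4100, -1.5000) x1=(-0.7500, -0.4900) x2=(0.4000, 0.7400)
step 1: x0=(-0.4371, -1.5214) x1=(-0.7259, -0.5024) x2=(0.3964, 0.7253)
step 2: x0=(-0.4635, -1.5406) x1=(-0.7005, -0.5137) x2=(0.3916, 0.7082)
step 3: x0=(-0.4891, -1.5576) x1=(-0.6738, -0.5241) x2=(0.3855, 0.6887)
step 4: x0=(-0.5141, -1.5724) x1=(-0.6461, -0.5336) x2=(0.3782, 0.6669)
step 5: x0=(-0.5382, -1.5851) x1=(-0.6172, -0.5421) x2=(0.3696, 0.6427)
step 6: x0=(-0.5616, -1.5957) x1=(-0.5874, -0.5498) x2=(0.3599, 0.6163)
step 7: x0=(-0.5842, -1.6041) x1=(-0.5567, -0.5568) x2=(0.3491, 0.5876)
step 8: x0=(-0.6060, -1.6104) x1=(-0.5252, -0.5630) x2=(0.3371, 0.5568)
step 9: x0=(-0.6269, -1.6147) x1=(-0.4930, -0.5685) x2=(0.3241, 0.5238)
step 10: x0=(-0.6470, -1.6169) x1=(-0.4601, -0.5736) x2=(0.3100, 0.4888)
step 11: x0=(-0.6662, -1.6171) x1=(-0.4268, -0.5782) x2=(0.2949, 0.4519)
step 12: x0=(-0.6845, -1.6153) x1=(-0.3932, -0.5825) x2=(0.2789, 0.4131)
step 13: x0=(-0.7020, -1.6116) x1=(-0.3592, -0.5866) x2=(0.2619, 0.3725)
step 14: x0=(-0.7186, -1.6060) x1=(-0.3250, -0.5906) x2=(0.2442, 0.3303)
step 15: x0=(-0.7343, -1.5987) x1=(-0.2909, -0.5947) x2=(0.2256, 0.2865)
step 16: x0=(-0.7492, -1.5895) x1=(-0.2567, -0.5989) x2=(0.2063, 0.2413)
step 17: x0=(-0.7631, -1.5787) x1=(-0.2227, -0.6034) x2=(0.1864, 0.1949)
step 18: x0=(-0.7762, -1.5663) x1=(-0.1890, -0.6085) x2=(0.1658, 0.1472)
step 19: x0=(-0.7885, -1.5523) x1=(-0.1556, -0.6141) x2=(0.1446, 0.0985)
step 20: x0=(-0.7998, -1.5368) x1=(-0.1226, -0.6204) x2=(0.1230, 0.0490)
step 21: x0=(-0.8104, -1.5200) x1=(-0.0901, -0.6277) x2=(0.1008, -0.0013)
step 22: x0=(-0.8201, -1.5019) x1=(-0.0581, -0.6360) x2=(0.0782, -0.0521)
step 23: x0=(-0.8290, -1.4826) x1=(-0.0267, -0.6454) x2=(0.0552, -0.1034)
step 24: x0=(-0.8371, -1.4621) x1=(0.0042, -0.6562) x2=(0.0318, -0.1550)
step 25: x0=(-0.8444, -1.4407) x1=(0.0346, -0.6683) x2=(0.0079, -0.2068)
step 26: x0=(-0.8510, -1.4183) x1=(0.0646, -0.6820) x2=(-0.0163, -0.2586)
step 27: x0=(-0.8569, -1.3951) x1=(0.0943, -0.6972) x2=(-0.0411, -0.3102)
step 28: x0=(-0.8621, -1.3712) x1=(0.1240, -0.7139) x2=(-0.0664, -0.3618)
step 29: x0=(-0.8667, -1.3467) x1=(0.1537, -0.7321) x2=(-0.0923, -0.4131)
step 30: x0=(-0.8707, -1.3216) x1=(0.1836, -0.7516) x2=(-0.1187, -0.4642)
step 31: x0=(-0.8741, -1.2962) x1=(0.2139, -0.7723) x2=(-0.1459, -0.5151)
step 32: x0=(-0.8770, -1.2704) x1=(0.2444, -0.7939) x2=(-0.1736, -0.5657)
step 33: x0=(-0.8794, -1.2443) x1=(0.2752, -0.8163) x2=(-0.2018, -0.6162)
step 34: x0=(-0.8815, -1.2181) x1=(0.3062, -0.8393) x2=(-0.2306, -0.6664)
step 35: x0=(-0.8831, -1.1918) x1=(0.3372, -0.8629) x2=(-0.2597, -0.7165)
step 36: x0=(-0.8844, -1.1655) x1=(0.3682, -0.8868) x2=(-0.2890, -0.7664)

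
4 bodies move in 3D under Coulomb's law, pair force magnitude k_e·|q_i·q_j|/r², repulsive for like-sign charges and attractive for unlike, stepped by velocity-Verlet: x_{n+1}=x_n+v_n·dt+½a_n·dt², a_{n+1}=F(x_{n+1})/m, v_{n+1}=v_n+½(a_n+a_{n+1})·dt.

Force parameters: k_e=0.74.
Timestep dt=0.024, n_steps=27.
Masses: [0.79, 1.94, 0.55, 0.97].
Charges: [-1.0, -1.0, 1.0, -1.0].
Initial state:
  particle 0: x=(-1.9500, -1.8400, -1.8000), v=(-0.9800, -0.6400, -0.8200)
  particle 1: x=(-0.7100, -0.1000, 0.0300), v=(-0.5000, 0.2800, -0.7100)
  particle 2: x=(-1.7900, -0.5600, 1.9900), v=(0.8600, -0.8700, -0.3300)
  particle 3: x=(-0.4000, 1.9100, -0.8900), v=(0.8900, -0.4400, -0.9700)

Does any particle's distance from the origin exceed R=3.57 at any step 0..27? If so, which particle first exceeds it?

yes, particle 0

step 0: x0=(-1.9500, -1.8400, -1.8000) x1=(-0.7100, -0.1000, 0.0300) x2=(-1.7900, -0.5600, 1.9900) x3=(-0.4000, 1.9100, -0.8900)
step 1: x0=(-1.9735, -1.8554, -1.8197) x1=(-0.7220, -0.0933, 0.0130) x2=(-1.7693, -0.5809, 1.9820) x3=(-0.3786, 1.8995, -0.9133)
step 2: x0=(-1.9971, -1.8708, -1.8394) x1=(-0.7340, -0.0866, -0.0039) x2=(-1.7486, -0.6017, 1.9737) x3=(-0.3573, 1.8891, -0.9366)
step 3: x0=(-2.0207, -1.8863, -1.8591) x1=(-0.7461, -0.0800, -0.0208) x2=(-1.7277, -0.6224, 1.9653) x3=(-0.3359, 1.8787, -0.9599)
step 4: x0=(-2.0444, -1.9019, -1.8789) x1=(-0.7581, -0.0734, -0.0376) x2=(-1.7068, -0.6432, 1.9567) x3=(-0.3144, 1.8684, -0.9832)
step 5: x0=(-2.0681, -1.9175, -1.8986) x1=(-0.7702, -0.0668, -0.0543) x2=(-1.6858, -0.6638, 1.9478) x3=(-0.2930, 1.8583, -1.0066)
step 6: x0=(-2.0918, -1.9332, -1.9184) x1=(-0.7823, -0.0603, -0.0709) x2=(-1.6647, -0.6844, 1.9387) x3=(-0.2716, 1.8482, -1.0299)
step 7: x0=(-2.1156, -1.9489, -1.9382) x1=(-0.7944, -0.0538, -0.0875) x2=(-1.6436, -0.7050, 1.9295) x3=(-0.2501, 1.8382, -1.0533)
step 8: x0=(-2.1394, -1.9647, -1.9580) x1=(-0.8065, -0.0473, -0.1040) x2=(-1.6224, -0.7255, 1.9200) x3=(-0.2286, 1.8283, -1.0767)
step 9: x0=(-2.1632, -1.9806, -1.9778) x1=(-0.8186, -0.0409, -0.1204) x2=(-1.6011, -0.7459, 1.9103) x3=(-0.2071, 1.8184, -1.1001)
step 10: x0=(-2.1871, -1.9965, -1.9976) x1=(-0.8307, -0.0345, -0.1368) x2=(-1.5798, -0.7663, 1.9004) x3=(-0.1855, 1.8087, -1.1235)
step 11: x0=(-2.2110, -2.0124, -2.0175) x1=(-0.8429, -0.0281, -0.1530) x2=(-1.5585, -0.7867, 1.8903) x3=(-0.1639, 1.7990, -1.1470)
step 12: x0=(-2.2350, -2.0284, -2.0373) x1=(-0.8551, -0.0218, -0.1692) x2=(-1.5370, -0.8069, 1.8800) x3=(-0.1423, 1.7894, -1.1704)
step 13: x0=(-2.2590, -2.0445, -2.0572) x1=(-0.8673, -0.0155, -0.1854) x2=(-1.5155, -0.8271, 1.8695) x3=(-0.1206, 1.7799, -1.1939)
step 14: x0=(-2.2830, -2.0606, -2.0771) x1=(-0.8795, -0.0092, -0.2014) x2=(-1.4940, -0.8473, 1.8588) x3=(-0.0990, 1.7705, -1.2174)
step 15: x0=(-2.3070, -2.0767, -2.0969) x1=(-0.8917, -0.0030, -0.2174) x2=(-1.4725, -0.8673, 1.8479) x3=(-0.0773, 1.7611, -1.2409)
step 16: x0=(-2.3311, -2.0929, -2.1168) x1=(-0.9040, 0.0031, -0.2333) x2=(-1.4508, -0.8873, 1.8368) x3=(-0.0555, 1.7518, -1.2645)
step 17: x0=(-2.3552, -2.1092, -2.1367) x1=(-0.9162, 0.0093, -0.2492) x2=(-1.4292, -0.9073, 1.8255) x3=(-0.0337, 1.7426, -1.2881)
step 18: x0=(-2.3793, -2.1255, -2.1567) x1=(-0.9285, 0.0154, -0.2649) x2=(-1.4075, -0.9271, 1.8140) x3=(-0.0119, 1.7335, -1.3117)
step 19: x0=(-2.4035, -2.1419, -2.1766) x1=(-0.9408, 0.0214, -0.2807) x2=(-1.3858, -0.9469, 1.8023) x3=(0.0100, 1.7244, -1.3353)
step 20: x0=(-2.4277, -2.1583, -2.1965) x1=(-0.9531, 0.0275, -0.2963) x2=(-1.3640, -0.9667, 1.7904) x3=(0.0319, 1.7155, -1.3589)
step 21: x0=(-2.4519, -2.1747, -2.2164) x1=(-0.9654, 0.0335, -0.3119) x2=(-1.3423, -0.9863, 1.7783) x3=(0.0539, 1.7065, -1.3826)
step 22: x0=(-2.4762, -2.1912, -2.2364) x1=(-0.9778, 0.0394, -0.3273) x2=(-1.3205, -1.0059, 1.7660) x3=(0.0759, 1.6977, -1.4062)
step 23: x0=(-2.5005, -2.2077, -2.2563) x1=(-0.9902, 0.0453, -0.3428) x2=(-1.2987, -1.0254, 1.7535) x3=(0.0979, 1.6889, -1.4299)
step 24: x0=(-2.5248, -2.2243, -2.2763) x1=(-1.0025, 0.0512, -0.3581) x2=(-1.2768, -1.0448, 1.7409) x3=(0.1200, 1.6802, -1.4537)
step 25: x0=(-2.5491, -2.2409, -2.2962) x1=(-1.0149, 0.0571, -0.3734) x2=(-1.2550, -1.0642, 1.7280) x3=(0.1421, 1.6716, -1.4774)
step 26: x0=(-2.5735, -2.2576, -2.3162) x1=(-1.0274, 0.0629, -0.3887) x2=(-1.2331, -1.0834, 1.7150) x3=(0.1643, 1.6630, -1.5012)
step 27: x0=(-2.5979, -2.2743, -2.3362) x1=(-1.0398, 0.0687, -0.4038) x2=(-1.2112, -1.1026, 1.7018) x3=(0.1865, 1.6544, -1.5250)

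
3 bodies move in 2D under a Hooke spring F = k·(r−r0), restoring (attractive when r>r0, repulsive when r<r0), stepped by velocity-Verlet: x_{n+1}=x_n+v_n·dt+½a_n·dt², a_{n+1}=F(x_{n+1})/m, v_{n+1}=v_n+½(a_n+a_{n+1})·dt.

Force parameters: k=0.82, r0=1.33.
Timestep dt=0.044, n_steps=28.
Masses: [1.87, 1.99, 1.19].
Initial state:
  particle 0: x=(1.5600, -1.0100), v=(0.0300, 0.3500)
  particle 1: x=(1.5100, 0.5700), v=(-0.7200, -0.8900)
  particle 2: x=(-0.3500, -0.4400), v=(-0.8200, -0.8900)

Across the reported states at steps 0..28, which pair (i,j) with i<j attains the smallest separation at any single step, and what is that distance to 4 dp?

pair (0,1), distance 0.8285

step 0: x0=(1.5600, -1.0100) x1=(1.5100, 0.5700) x2=(-0.3500, -0.4400)
step 1: x0=(1.5610, -0.9944) x1=(1.4780, 0.5306) x2=(-0.3852, -0.4790)
step 2: x0=(1.5615, -0.9785) x1=(1.4455, 0.4907) x2=(-0.4186, -0.5178)
step 3: x0=(1.5614, -0.9624) x1=(1.4125, 0.4504) x2=(-0.4501, -0.5563)
step 4: x0=(1.5607, -0.9460) x1=(1.3789, 0.4098) x2=(-0.4798, -0.5945)
step 5: x0=(1.5593, -0.9295) x1=(1.3448, 0.3688) x2=(-0.5076, -0.6323)
step 6: x0=(1.5574, -0.9129) x1=(1.3101, 0.3276) x2=(-0.5335, -0.6698)
step 7: x0=(1.5547, -0.8963) x1=(1.2749, 0.2861) x2=(-0.5574, -0.7069)
step 8: x0=(1.5515, -0.8798) x1=(1.2391, 0.2444) x2=(-0.5794, -0.7437)
step 9: x0=(1.5475, -0.8633) x1=(1.2028, 0.2025) x2=(-0.5995, -0.7800)
step 10: x0=(1.5430, -0.8470) x1=(1.1659, 0.1605) x2=(-0.6177, -0.8159)
step 11: x0=(1.5378, -0.8308) x1=(1.1284, 0.1185) x2=(-0.6339, -0.8514)
step 12: x0=(1.5320, -0.8149) x1=(1.0904, 0.0764) x2=(-0.6482, -0.8864)
step 13: x0=(1.5256, -0.7993) x1=(1.0518, 0.0343) x2=(-0.6605, -0.9210)
step 14: x0=(1.5186, -0.7840) x1=(1.0126, -0.0078) x2=(-0.6710, -0.9551)
step 15: x0=(1.5111, -0.7690) x1=(0.9729, -0.0499) x2=(-0.6797, -0.9887)
step 16: x0=(1.5031, -0.7544) x1=(0.9325, -0.0919) x2=(-0.6865, -1.0219)
step 17: x0=(1.4946, -0.7402) x1=(0.8915, -0.1339) x2=(-0.6916, -1.0545)
step 18: x0=(1.4856, -0.7264) x1=(0.8499, -0.1757) x2=(-0.6949, -1.0866)
step 19: x0=(1.4762, -0.7130) x1=(0.8077, -0.2176) x2=(-0.6965, -1.1182)
step 20: x0=(1.4664, -0.6999) x1=(0.7648, -0.2593) x2=(-0.6965, -1.1493)
step 21: x0=(1.4563, -0.6873) x1=(0.7214, -0.3010) x2=(-0.6949, -1.1799)
step 22: x0=(1.4458, -0.6750) x1=(0.6774, -0.3427) x2=(-0.6918, -1.2101)
step 23: x0=(1.4349, -0.6630) x1=(0.6329, -0.3843) x2=(-0.6872, -1.2397)
step 24: x0=(1.4237, -0.6514) x1=(0.5878, -0.4259) x2=(-0.6813, -1.2688)
step 25: x0=(1.4122, -0.6401) x1=(0.5422, -0.4675) x2=(-0.6740, -1.2975)
step 26: x0=(1.4004, -0.6291) x1=(0.4962, -0.5091) x2=(-0.6654, -1.3257)
step 27: x0=(1.3883, -0.6183) x1=(0.4498, -0.5506) x2=(-0.6557, -1.3535)
step 28: x0=(1.3758, -0.6078) x1=(0.4031, -0.5922) x2=(-0.6449, -1.3809)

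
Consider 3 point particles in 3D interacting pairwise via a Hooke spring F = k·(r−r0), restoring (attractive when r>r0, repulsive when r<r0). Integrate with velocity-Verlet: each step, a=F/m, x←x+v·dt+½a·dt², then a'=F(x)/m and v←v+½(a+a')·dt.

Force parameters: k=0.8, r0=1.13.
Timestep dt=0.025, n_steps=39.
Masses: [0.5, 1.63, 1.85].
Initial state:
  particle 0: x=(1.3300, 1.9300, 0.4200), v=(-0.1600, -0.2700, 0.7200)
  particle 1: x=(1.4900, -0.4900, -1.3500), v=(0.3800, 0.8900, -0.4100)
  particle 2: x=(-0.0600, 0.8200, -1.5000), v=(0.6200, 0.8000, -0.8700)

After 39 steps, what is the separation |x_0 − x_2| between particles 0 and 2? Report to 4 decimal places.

1.8336

step 0: x0=(1.3300, 1.9300, 0.4200) x1=(1.4900, -0.4900, -1.3500) x2=(-0.0600, 0.8200, -1.5000)
step 1: x0=(1.3257, 1.9222, 0.4369) x1=(1.4994, -0.4674, -1.3601) x2=(-0.0443, 0.8400, -1.5216)
step 2: x0=(1.3206, 1.9123, 0.4516) x1=(1.5085, -0.4442, -1.3699) x2=(-0.0282, 0.8600, -1.5429)
step 3: x0=(1.3150, 1.9003, 0.4640) x1=(1.5174, -0.4204, -1.3793) x2=(-0.0117, 0.8800, -1.5638)
step 4: x0=(1.3087, 1.8863, 0.4741) x1=(1.5261, -0.3959, -1.3884) x2=(0.0052, 0.9001, -1.5844)
step 5: x0=(1.3018, 1.8703, 0.4819) x1=(1.5345, -0.3709, -1.3972) x2=(0.0224, 0.9201, -1.6047)
step 6: x0=(1.2943, 1.8524, 0.4873) x1=(1.5426, -0.3452, -1.4057) x2=(0.0400, 0.9401, -1.6246)
step 7: x0=(1.2862, 1.8326, 0.4904) x1=(1.5505, -0.3190, -1.4138) x2=(0.0580, 0.9601, -1.6442)
step 8: x0=(1.2776, 1.8111, 0.4911) x1=(1.5582, -0.2922, -1.4216) x2=(0.0764, 0.9801, -1.6634)
step 9: x0=(1.2685, 1.7877, 0.4894) x1=(1.5656, -0.2649, -1.4291) x2=(0.0951, 1.0001, -1.6823)
step 10: x0=(1.2589, 1.7628, 0.4854) x1=(1.5728, -0.2370, -1.4363) x2=(0.1142, 1.0200, -1.7008)
step 11: x0=(1.2489, 1.7362, 0.4789) x1=(1.5797, -0.2085, -1.4432) x2=(0.1336, 1.0400, -1.7189)
step 12: x0=(1.2384, 1.7080, 0.4702) x1=(1.5864, -0.1796, -1.4497) x2=(0.1533, 1.0599, -1.7367)
step 13: x0=(1.2275, 1.6785, 0.4590) x1=(1.5928, -0.1502, -1.4559) x2=(0.1733, 1.0797, -1.7541)
step 14: x0=(1.2163, 1.6475, 0.4456) x1=(1.5990, -0.1203, -1.4619) x2=(0.1937, 1.0995, -1.7712)
step 15: x0=(1.2047, 1.6152, 0.4298) x1=(1.6050, -0.0899, -1.4675) x2=(0.2144, 1.1193, -1.7879)
step 16: x0=(1.1928, 1.5817, 0.4118) x1=(1.6107, -0.0591, -1.4729) x2=(0.2353, 1.1389, -1.8042)
step 17: x0=(1.1806, 1.5470, 0.3915) x1=(1.6162, -0.0279, -1.4779) x2=(0.2566, 1.1586, -1.8202)
step 18: x0=(1.1682, 1.5113, 0.3690) x1=(1.6215, 0.0038, -1.4827) x2=(0.2781, 1.1781, -1.8358)
step 19: x0=(1.1555, 1.4746, 0.3444) x1=(1.6265, 0.0358, -1.4873) x2=(0.2999, 1.1976, -1.8510)
step 20: x0=(1.1427, 1.4370, 0.3177) x1=(1.6313, 0.0682, -1.4915) x2=(0.3219, 1.2170, -1.8660)
step 21: x0=(1.1296, 1.3986, 0.2889) x1=(1.6359, 0.1009, -1.4956) x2=(0.3442, 1.2364, -1.8805)
step 22: x0=(1.1164, 1.3594, 0.2581) x1=(1.6402, 0.1339, -1.4994) x2=(0.3667, 1.2556, -1.8948)
step 23: x0=(1.1031, 1.3196, 0.2253) x1=(1.6444, 0.1673, -1.5030) x2=(0.3895, 1.2748, -1.9087)
step 24: x0=(1.0897, 1.2792, 0.1907) x1=(1.6483, 0.2009, -1.5064) x2=(0.4124, 1.2938, -1.9223)
step 25: x0=(1.0762, 1.2384, 0.1543) x1=(1.6520, 0.2348, -1.5095) x2=(0.4356, 1.3128, -1.9355)
step 26: x0=(1.0627, 1.1971, 0.1161) x1=(1.6555, 0.2690, -1.5125) x2=(0.4589, 1.3316, -1.9485)
step 27: x0=(1.0491, 1.1555, 0.0762) x1=(1.6589, 0.3034, -1.5154) x2=(0.4824, 1.3504, -1.9611)
step 28: x0=(1.0355, 1.1136, 0.0348) x1=(1.6620, 0.3379, -1.5180) x2=(0.5061, 1.3690, -1.9735)
step 29: x0=(1.0219, 1.0716, -0.0082) x1=(1.6650, 0.3727, -1.5206) x2=(0.5300, 1.3875, -1.9855)
step 30: x0=(1.0083, 1.0294, -0.0527) x1=(1.6677, 0.4076, -1.5230) x2=(0.5540, 1.4059, -1.9973)
step 31: x0=(0.9948, 0.9872, -0.0985) x1=(1.6704, 0.4427, -1.5253) x2=(0.5782, 1.4242, -2.0089)
step 32: x0=(0.9812, 0.9451, -0.1456) x1=(1.6728, 0.4779, -1.5274) x2=(0.6024, 1.4423, -2.0201)
step 33: x0=(0.9678, 0.9029, -0.1939) x1=(1.6751, 0.5133, -1.5295) x2=(0.6268, 1.4604, -2.0311)
step 34: x0=(0.9543, 0.8610, -0.2434) x1=(1.6773, 0.5487, -1.5316) x2=(0.6513, 1.4783, -2.0419)
step 35: x0=(0.9410, 0.8191, -0.2939) x1=(1.6794, 0.5842, -1.5335) x2=(0.6759, 1.4960, -2.0524)
step 36: x0=(0.9277, 0.7776, -0.3454) x1=(1.6813, 0.6199, -1.5354) x2=(0.7006, 1.5137, -2.0627)
step 37: x0=(0.9144, 0.7362, -0.3979) x1=(1.6831, 0.6555, -1.5373) x2=(0.7254, 1.5312, -2.0728)
step 38: x0=(0.9012, 0.6952, -0.4512) x1=(1.6848, 0.6913, -1.5391) x2=(0.7502, 1.5486, -2.0827)
step 39: x0=(0.8881, 0.6545, -0.5053) x1=(1.6864, 0.7271, -1.5409) x2=(0.7751, 1.5658, -2.0924)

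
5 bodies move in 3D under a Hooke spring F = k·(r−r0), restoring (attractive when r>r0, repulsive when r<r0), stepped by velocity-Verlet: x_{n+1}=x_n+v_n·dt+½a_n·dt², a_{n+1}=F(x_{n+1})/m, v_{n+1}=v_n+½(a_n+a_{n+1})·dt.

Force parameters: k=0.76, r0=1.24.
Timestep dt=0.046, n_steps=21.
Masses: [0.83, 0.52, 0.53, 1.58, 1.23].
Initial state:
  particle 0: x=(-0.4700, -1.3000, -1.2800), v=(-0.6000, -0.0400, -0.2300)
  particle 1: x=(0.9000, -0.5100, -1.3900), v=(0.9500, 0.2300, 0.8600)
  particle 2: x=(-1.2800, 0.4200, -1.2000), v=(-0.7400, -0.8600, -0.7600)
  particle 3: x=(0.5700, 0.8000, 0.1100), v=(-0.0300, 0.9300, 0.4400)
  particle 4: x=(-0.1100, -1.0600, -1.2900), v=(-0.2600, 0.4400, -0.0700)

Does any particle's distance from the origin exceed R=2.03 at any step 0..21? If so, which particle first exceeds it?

step 0: x0=(-0.4700, -1.3000, -1.2800) x1=(0.9000, -0.5100, -1.3900) x2=(-1.2800, 0.4200, -1.2000) x3=(0.5700, 0.8000, 0.1100) x4=(-0.1100, -1.0600, -1.2900)
step 1: x0=(-0.4977, -1.3004, -1.2898) x1=(0.9415, -0.4982, -1.3494) x2=(-1.3101, 0.3784, -1.2343) x3=(0.5678, 0.8414, 0.1289) x4=(-0.1216, -1.0386, -1.2928)
step 2: x0=(-0.5253, -1.2979, -1.2981) x1=(0.9783, -0.4839, -1.3068) x2=(-1.3322, 0.3329, -1.2669) x3=(0.5639, 0.8799, 0.1450) x4=(-0.1325, -1.0148, -1.2946)
step 3: x0=(-0.5526, -1.2925, -1.3048) x1=(1.0097, -0.4675, -1.2623) x2=(-1.3461, 0.2843, -1.2975) x3=(0.5582, 0.9153, 0.1584) x4=(-0.1427, -0.9886, -1.2954)
step 4: x0=(-0.5794, -1.2841, -1.3099) x1=(1.0355, -0.4490, -1.2163) x2=(-1.3517, 0.2329, -1.3258) x3=(0.5507, 0.9477, 0.1688) x4=(-0.1520, -0.9601, -1.2953)
step 5: x0=(-0.6054, -1.2727, -1.3134) x1=(1.0552, -0.4287, -1.1688) x2=(-1.3492, 0.1793, -1.3517) x3=(0.5415, 0.9768, 0.1762) x4=(-0.1605, -0.9293, -1.2942)
step 6: x0=(-0.6305, -1.2583, -1.3151) x1=(1.0686, -0.4067, -1.1203) x2=(-1.3386, 0.1242, -1.3748) x3=(0.5304, 1.0026, 0.1808) x4=(-0.1681, -0.8964, -1.2921)
step 7: x0=(-0.6544, -1.2411, -1.3151) x1=(1.0756, -0.3833, -1.0708) x2=(-1.3203, 0.0682, -1.3950) x3=(0.5174, 1.0252, 0.1823) x4=(-0.1748, -0.8613, -1.2890)
step 8: x0=(-0.6768, -1.2211, -1.3133) x1=(1.0759, -0.3587, -1.0207) x2=(-1.2946, 0.0120, -1.4120) x3=(0.5027, 1.0444, 0.1809) x4=(-0.1804, -0.8243, -1.2849)
step 9: x0=(-0.6978, -1.1984, -1.3097) x1=(1.0697, -0.3332, -0.9704) x2=(-1.2619, -0.0438, -1.4259) x3=(0.4861, 1.0602, 0.1766) x4=(-0.1851, -0.7854, -1.2798)
step 10: x0=(-0.7170, -1.1732, -1.3043) x1=(1.0569, -0.3068, -0.9199) x2=(-1.2228, -0.0985, -1.4366) x3=(0.4678, 1.0727, 0.1694) x4=(-0.1886, -0.7446, -1.2737)
step 11: x0=(-0.7343, -1.1455, -1.2969) x1=(1.0377, -0.2799, -0.8697) x2=(-1.1778, -0.1515, -1.4439) x3=(0.4478, 1.0819, 0.1594) x4=(-0.1910, -0.7023, -1.2666)
step 12: x0=(-0.7498, -1.1156, -1.2876) x1=(1.0124, -0.2526, -0.8198) x2=(-1.1276, -0.2023, -1.4481) x3=(0.4261, 1.0879, 0.1467) x4=(-0.1921, -0.6584, -1.2586)
step 13: x0=(-0.7632, -1.0837, -1.2764) x1=(0.9812, -0.2251, -0.7707) x2=(-1.0728, -0.2501, -1.4490) x3=(0.4028, 1.0906, 0.1314) x4=(-0.1921, -0.6130, -1.2495)
step 14: x0=(-0.7746, -1.0501, -1.2631) x1=(0.9445, -0.1977, -0.7224) x2=(-1.0141, -0.2946, -1.4470) x3=(0.3779, 1.0903, 0.1135) x4=(-0.1908, -0.5663, -1.2395)
step 15: x0=(-0.7839, -1.0148, -1.2478) x1=(0.9028, -0.1705, -0.6750) x2=(-0.9522, -0.3354, -1.4423) x3=(0.3515, 1.0870, 0.0933) x4=(-0.1882, -0.5184, -1.2286)
step 16: x0=(-0.7913, -0.9782, -1.2305) x1=(0.8565, -0.1437, -0.6288) x2=(-0.8878, -0.3720, -1.4351) x3=(0.3237, 1.0808, 0.0707) x4=(-0.1842, -0.4694, -1.2167)
step 17: x0=(-0.7969, -0.9405, -1.2110) x1=(0.8061, -0.1173, -0.5837) x2=(-0.8214, -0.4044, -1.4258) x3=(0.2946, 1.0719, 0.0461) x4=(-0.1789, -0.4192, -1.2040)
step 18: x0=(-0.8009, -0.9020, -1.1893) x1=(0.7521, -0.0917, -0.5399) x2=(-0.7534, -0.4325, -1.4148) x3=(0.2643, 1.0605, 0.0195) x4=(-0.1724, -0.3679, -1.1904)
step 19: x0=(-0.8035, -0.8627, -1.1654) x1=(0.6952, -0.0667, -0.4973) x2=(-0.6841, -0.4563, -1.4026) x3=(0.2328, 1.0467, -0.0088) x4=(-0.1645, -0.3156, -1.1760)
step 20: x0=(-0.8052, -0.8229, -1.1393) x1=(0.6359, -0.0427, -0.4558) x2=(-0.6137, -0.4764, -1.3897) x3=(0.2003, 1.0308, -0.0389) x4=(-0.1554, -0.2622, -1.1609)
step 21: x0=(-0.8062, -0.7824, -1.1109) x1=(0.5747, -0.0196, -0.4153) x2=(-0.5421, -0.4933, -1.3765) x3=(0.1668, 1.0129, -0.0703) x4=(-0.1452, -0.2076, -1.1452)

no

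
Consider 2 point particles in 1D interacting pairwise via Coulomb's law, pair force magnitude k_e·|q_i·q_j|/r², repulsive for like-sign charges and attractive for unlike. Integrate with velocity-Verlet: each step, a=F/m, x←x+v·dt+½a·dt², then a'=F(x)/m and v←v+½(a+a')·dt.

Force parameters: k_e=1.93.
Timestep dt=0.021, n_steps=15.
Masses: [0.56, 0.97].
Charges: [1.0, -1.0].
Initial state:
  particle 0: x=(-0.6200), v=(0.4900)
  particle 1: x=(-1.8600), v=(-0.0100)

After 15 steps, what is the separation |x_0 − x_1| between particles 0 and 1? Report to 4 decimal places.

step 0: x0=(-0.6200) x1=(-1.8600)
step 1: x0=(-0.6102) x1=(-1.8599)
step 2: x0=(-0.6014) x1=(-1.8593)
step 3: x0=(-0.5935) x1=(-1.8581)
step 4: x0=(-0.5866) x1=(-1.8564)
step 5: x0=(-0.5806) x1=(-1.8541)
step 6: x0=(-0.5756) x1=(-1.8512)
step 7: x0=(-0.5715) x1=(-1.8479)
step 8: x0=(-0.5683) x1=(-1.8440)
step 9: x0=(-0.5661) x1=(-1.8395)
step 10: x0=(-0.5648) x1=(-1.8345)
step 11: x0=(-0.5645) x1=(-1.8290)
step 12: x0=(-0.5651) x1=(-1.8229)
step 13: x0=(-0.5666) x1=(-1.8163)
step 14: x0=(-0.5692) x1=(-1.8091)
step 15: x0=(-0.5727) x1=(-1.8014)

1.2287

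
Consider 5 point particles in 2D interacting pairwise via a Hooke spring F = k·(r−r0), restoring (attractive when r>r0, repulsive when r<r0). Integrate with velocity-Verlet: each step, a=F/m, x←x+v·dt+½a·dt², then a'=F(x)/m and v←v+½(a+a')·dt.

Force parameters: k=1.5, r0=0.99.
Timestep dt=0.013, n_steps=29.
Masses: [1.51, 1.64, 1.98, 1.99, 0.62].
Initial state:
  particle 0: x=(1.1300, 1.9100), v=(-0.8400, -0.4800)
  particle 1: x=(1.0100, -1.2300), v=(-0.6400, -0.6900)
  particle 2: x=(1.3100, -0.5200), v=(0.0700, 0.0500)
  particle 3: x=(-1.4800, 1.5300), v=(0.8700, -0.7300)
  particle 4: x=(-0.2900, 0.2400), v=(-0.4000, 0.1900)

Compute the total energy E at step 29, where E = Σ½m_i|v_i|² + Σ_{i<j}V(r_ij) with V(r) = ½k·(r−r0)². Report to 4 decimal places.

step 0: x0=(1.1300, 1.9100) x1=(1.0100, -1.2300) x2=(1.3100, -0.5200) x3=(-1.4800, 1.5300) x4=(-0.2900, 0.2400)
step 1: x0=(1.1189, 1.9034) x1=(1.0015, -1.2386) x2=(1.3107, -0.5191) x3=(-1.4683, 1.5203) x4=(-0.2949, 0.2426)
step 2: x0=(1.1074, 1.8959) x1=(0.9926, -1.2465) x2=(1.3111, -0.5178) x3=(-1.4559, 1.5101) x4=(-0.2991, 0.2453)
step 3: x0=(1.0955, 1.8877) x1=(0.9833, -1.2536) x2=(1.3112, -0.5161) x3=(-1.4427, 1.4994) x4=(-0.3026, 0.2481)
step 4: x0=(1.0832, 1.8787) x1=(0.9737, -1.2600) x2=(1.3109, -0.5139) x3=(-1.4288, 1.4882) x4=(-0.3055, 0.2511)
step 5: x0=(1.0705, 1.8689) x1=(0.9637, -1.2657) x2=(1.3102, -0.5113) x3=(-1.4141, 1.4766) x4=(-0.3077, 0.2542)
step 6: x0=(1.0575, 1.8583) x1=(0.9533, -1.2707) x2=(1.3092, -0.5083) x3=(-1.3988, 1.4645) x4=(-0.3092, 0.2574)
step 7: x0=(1.0441, 1.8470) x1=(0.9426, -1.2749) x2=(1.3078, -0.5049) x3=(-1.3827, 1.4519) x4=(-0.3100, 0.2607)
step 8: x0=(1.0304, 1.8349) x1=(0.9315, -1.2783) x2=(1.3061, -0.5010) x3=(-1.3660, 1.4389) x4=(-0.3102, 0.2640)
step 9: x0=(1.0163, 1.8220) x1=(0.9200, -1.2811) x2=(1.3041, -0.4968) x3=(-1.3485, 1.4254) x4=(-0.3097, 0.2675)
step 10: x0=(1.0019, 1.8083) x1=(0.9083, -1.2831) x2=(1.3017, -0.4921) x3=(-1.3304, 1.4115) x4=(-0.3085, 0.2709)
step 11: x0=(0.9872, 1.7940) x1=(0.8961, -1.2844) x2=(1.2990, -0.4871) x3=(-1.3117, 1.3972) x4=(-0.3067, 0.2744)
step 12: x0=(0.9722, 1.7789) x1=(0.8837, -1.2849) x2=(1.2959, -0.4816) x3=(-1.2923, 1.3824) x4=(-0.3042, 0.2779)
step 13: x0=(0.9569, 1.7630) x1=(0.8709, -1.2848) x2=(1.2925, -0.4758) x3=(-1.2722, 1.3672) x4=(-0.3010, 0.2814)
step 14: x0=(0.9412, 1.7465) x1=(0.8578, -1.2839) x2=(1.2887, -0.4696) x3=(-1.2516, 1.3516) x4=(-0.2972, 0.2849)
step 15: x0=(0.9253, 1.7292) x1=(0.8444, -1.2823) x2=(1.2846, -0.4631) x3=(-1.2303, 1.3355) x4=(-0.2928, 0.2884)
step 16: x0=(0.9092, 1.7113) x1=(0.8306, -1.2800) x2=(1.2802, -0.4562) x3=(-1.2085, 1.3191) x4=(-0.2877, 0.2918)
step 17: x0=(0.8927, 1.6926) x1=(0.8166, -1.2770) x2=(1.2755, -0.4489) x3=(-1.1861, 1.3023) x4=(-0.2820, 0.2952)
step 18: x0=(0.8760, 1.6733) x1=(0.8023, -1.2733) x2=(1.2705, -0.4413) x3=(-1.1631, 1.2851) x4=(-0.2757, 0.2985)
step 19: x0=(0.8591, 1.6534) x1=(0.7877, -1.2689) x2=(1.2651, -0.4333) x3=(-1.1396, 1.2675) x4=(-0.2688, 0.3017)
step 20: x0=(0.8419, 1.6327) x1=(0.7728, -1.2638) x2=(1.2594, -0.4251) x3=(-1.1155, 1.2495) x4=(-0.2613, 0.3049)
step 21: x0=(0.8246, 1.6115) x1=(0.7576, -1.2580) x2=(1.2534, -0.4165) x3=(-1.0909, 1.2312) x4=(-0.2532, 0.3079)
step 22: x0=(0.8070, 1.5897) x1=(0.7422, -1.2516) x2=(1.2471, -0.4075) x3=(-1.0659, 1.2125) x4=(-0.2446, 0.3108)
step 23: x0=(0.7892, 1.5672) x1=(0.7266, -1.2446) x2=(1.2405, -0.3983) x3=(-1.0403, 1.1935) x4=(-0.2354, 0.3135)
step 24: x0=(0.7713, 1.5442) x1=(0.7106, -1.2369) x2=(1.2337, -0.3888) x3=(-1.0143, 1.1742) x4=(-0.2257, 0.3161)
step 25: x0=(0.7532, 1.5205) x1=(0.6945, -1.2285) x2=(1.2265, -0.3790) x3=(-0.9879, 1.1545) x4=(-0.2155, 0.3186)
step 26: x0=(0.7349, 1.4964) x1=(0.6781, -1.2195) x2=(1.2191, -0.3689) x3=(-0.9610, 1.1345) x4=(-0.2049, 0.3209)
step 27: x0=(0.7165, 1.4717) x1=(0.6615, -1.2100) x2=(1.2113, -0.3586) x3=(-0.9337, 1.1142) x4=(-0.1937, 0.3230)
step 28: x0=(0.6980, 1.4465) x1=(0.6447, -1.1998) x2=(1.2033, -0.3480) x3=(-0.9060, 1.0936) x4=(-0.1821, 0.3249)
step 29: x0=(0.6793, 1.4208) x1=(0.6277, -1.1890) x2=(1.1951, -0.3371) x3=(-0.8779, 1.0727) x4=(-0.1700, 0.3266)
step 0 velocities: v0=(-0.8400, -0.4800) v1=(-0.6400, -0.6900) v2=(0.0700, 0.0500) v3=(0.8700, -0.7300) v4=(-0.4000, 0.1900)
step 0: KE=2.7844, PE=19.9674, E=22.7518
step 29 velocities: v0=(-1.4391, -1.9967) v1=(-1.3160, 0.8508) v2=(-0.6445, 0.8441) v3=(2.1739, -1.6179) v4=(0.9440, 0.1222)
step 29: KE=15.2915, PE=7.4581, E=22.7496

22.7496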